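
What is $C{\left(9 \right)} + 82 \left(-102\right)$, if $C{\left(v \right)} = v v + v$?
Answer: $-8274$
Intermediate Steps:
$C{\left(v \right)} = v + v^{2}$ ($C{\left(v \right)} = v^{2} + v = v + v^{2}$)
$C{\left(9 \right)} + 82 \left(-102\right) = 9 \left(1 + 9\right) + 82 \left(-102\right) = 9 \cdot 10 - 8364 = 90 - 8364 = -8274$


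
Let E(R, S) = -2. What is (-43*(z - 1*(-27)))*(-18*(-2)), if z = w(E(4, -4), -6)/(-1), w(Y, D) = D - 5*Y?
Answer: -35604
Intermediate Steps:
z = -4 (z = (-6 - 5*(-2))/(-1) = (-6 + 10)*(-1) = 4*(-1) = -4)
(-43*(z - 1*(-27)))*(-18*(-2)) = (-43*(-4 - 1*(-27)))*(-18*(-2)) = -43*(-4 + 27)*36 = -43*23*36 = -989*36 = -35604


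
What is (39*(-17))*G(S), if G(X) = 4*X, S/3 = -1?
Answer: 7956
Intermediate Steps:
S = -3 (S = 3*(-1) = -3)
(39*(-17))*G(S) = (39*(-17))*(4*(-3)) = -663*(-12) = 7956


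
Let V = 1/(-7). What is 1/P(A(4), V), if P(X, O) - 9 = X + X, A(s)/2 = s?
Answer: 1/25 ≈ 0.040000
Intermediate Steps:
A(s) = 2*s
V = -1/7 ≈ -0.14286
P(X, O) = 9 + 2*X (P(X, O) = 9 + (X + X) = 9 + 2*X)
1/P(A(4), V) = 1/(9 + 2*(2*4)) = 1/(9 + 2*8) = 1/(9 + 16) = 1/25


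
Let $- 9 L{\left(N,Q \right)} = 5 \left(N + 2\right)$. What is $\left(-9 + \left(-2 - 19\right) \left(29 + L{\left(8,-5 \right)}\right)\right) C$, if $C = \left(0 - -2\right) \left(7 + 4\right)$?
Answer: $- \frac{33088}{3} \approx -11029.0$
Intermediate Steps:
$L{\left(N,Q \right)} = - \frac{10}{9} - \frac{5 N}{9}$ ($L{\left(N,Q \right)} = - \frac{5 \left(N + 2\right)}{9} = - \frac{5 \left(2 + N\right)}{9} = - \frac{10 + 5 N}{9} = - \frac{10}{9} - \frac{5 N}{9}$)
$C = 22$ ($C = \left(0 + 2\right) 11 = 2 \cdot 11 = 22$)
$\left(-9 + \left(-2 - 19\right) \left(29 + L{\left(8,-5 \right)}\right)\right) C = \left(-9 + \left(-2 - 19\right) \left(29 - \frac{50}{9}\right)\right) 22 = \left(-9 - 21 \left(29 - \frac{50}{9}\right)\right) 22 = \left(-9 - \frac{1477}{3}\right) 22 = \left(- \frac{1504}{3}\right) 22 = - \frac{33088}{3}$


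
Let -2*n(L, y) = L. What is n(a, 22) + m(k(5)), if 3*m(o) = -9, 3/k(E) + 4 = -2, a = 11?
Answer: -17/2 ≈ -8.5000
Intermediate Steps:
k(E) = -½ (k(E) = 3/(-4 - 2) = 3/(-6) = 3*(-⅙) = -½)
n(L, y) = -L/2
m(o) = -3 (m(o) = (⅓)*(-9) = -3)
n(a, 22) + m(k(5)) = -½*11 - 3 = -11/2 - 3 = -17/2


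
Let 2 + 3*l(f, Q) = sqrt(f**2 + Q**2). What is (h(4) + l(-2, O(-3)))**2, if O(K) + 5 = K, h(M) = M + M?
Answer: 184/3 + 88*sqrt(17)/9 ≈ 101.65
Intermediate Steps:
h(M) = 2*M
O(K) = -5 + K
l(f, Q) = -2/3 + sqrt(Q**2 + f**2)/3 (l(f, Q) = -2/3 + sqrt(f**2 + Q**2)/3 = -2/3 + sqrt(Q**2 + f**2)/3)
(h(4) + l(-2, O(-3)))**2 = (2*4 + (-2/3 + sqrt((-5 - 3)**2 + (-2)**2)/3))**2 = (8 + (-2/3 + sqrt((-8)**2 + 4)/3))**2 = (8 + (-2/3 + sqrt(64 + 4)/3))**2 = (8 + (-2/3 + sqrt(68)/3))**2 = (8 + (-2/3 + (2*sqrt(17))/3))**2 = (8 + (-2/3 + 2*sqrt(17)/3))**2 = (22/3 + 2*sqrt(17)/3)**2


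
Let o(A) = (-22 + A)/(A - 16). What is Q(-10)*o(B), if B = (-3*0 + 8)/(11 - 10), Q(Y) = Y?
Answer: -35/2 ≈ -17.500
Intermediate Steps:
B = 8 (B = (0 + 8)/1 = 8*1 = 8)
o(A) = (-22 + A)/(-16 + A)
Q(-10)*o(B) = -10*(-22 + 8)/(-16 + 8) = -10*(-14)/(-8) = -(-5)*(-14)/4 = -10*7/4 = -35/2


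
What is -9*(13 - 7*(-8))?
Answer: -621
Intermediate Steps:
-9*(13 - 7*(-8)) = -9*(13 + 56) = -9*69 = -621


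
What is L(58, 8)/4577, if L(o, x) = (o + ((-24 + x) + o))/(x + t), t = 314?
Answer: 50/736897 ≈ 6.7852e-5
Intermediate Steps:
L(o, x) = (-24 + x + 2*o)/(314 + x) (L(o, x) = (o + ((-24 + x) + o))/(x + 314) = (o + (-24 + o + x))/(314 + x) = (-24 + x + 2*o)/(314 + x))
L(58, 8)/4577 = ((-24 + 8 + 2*58)/(314 + 8))/4577 = ((-24 + 8 + 116)/322)*(1/4577) = ((1/322)*100)*(1/4577) = (50/161)*(1/4577) = 50/736897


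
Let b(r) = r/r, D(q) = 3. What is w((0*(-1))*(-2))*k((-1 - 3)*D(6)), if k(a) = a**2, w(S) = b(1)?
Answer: 144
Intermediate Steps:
b(r) = 1
w(S) = 1
w((0*(-1))*(-2))*k((-1 - 3)*D(6)) = 1*((-1 - 3)*3)**2 = 1*(-4*3)**2 = 1*(-12)**2 = 1*144 = 144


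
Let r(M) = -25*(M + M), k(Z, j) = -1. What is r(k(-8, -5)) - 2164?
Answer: -2114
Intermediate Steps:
r(M) = -50*M
r(k(-8, -5)) - 2164 = -50*(-1) - 2164 = 50 - 2164 = -2114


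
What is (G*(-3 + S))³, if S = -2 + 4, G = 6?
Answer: -216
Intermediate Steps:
S = 2
(G*(-3 + S))³ = (6*(-3 + 2))³ = (6*(-1))³ = (-6)³ = -216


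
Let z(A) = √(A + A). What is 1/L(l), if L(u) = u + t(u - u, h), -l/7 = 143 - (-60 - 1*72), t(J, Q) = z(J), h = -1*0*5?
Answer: -1/1925 ≈ -0.00051948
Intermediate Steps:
z(A) = √2*√A (z(A) = √(2*A) = √2*√A)
h = 0 (h = 0*5 = 0)
t(J, Q) = √2*√J
l = -1925 (l = -7*(143 - (-60 - 1*72)) = -7*(143 - (-60 - 72)) = -7*(143 - 1*(-132)) = -7*(143 + 132) = -7*275 = -1925)
L(u) = u (L(u) = u + √2*√(u - u) = u + √2*√0 = u + √2*0 = u + 0 = u)
1/L(l) = 1/(-1925) = -1/1925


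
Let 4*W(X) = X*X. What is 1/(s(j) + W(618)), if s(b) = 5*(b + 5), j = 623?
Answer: 1/98621 ≈ 1.0140e-5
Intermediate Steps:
W(X) = X**2/4 (W(X) = (X*X)/4 = X**2/4)
s(b) = 25 + 5*b (s(b) = 5*(5 + b) = 25 + 5*b)
1/(s(j) + W(618)) = 1/((25 + 5*623) + (1/4)*618**2) = 1/((25 + 3115) + (1/4)*381924) = 1/(3140 + 95481) = 1/98621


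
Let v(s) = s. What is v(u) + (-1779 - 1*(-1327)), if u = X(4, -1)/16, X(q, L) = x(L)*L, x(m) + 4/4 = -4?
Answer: -7227/16 ≈ -451.69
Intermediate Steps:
x(m) = -5 (x(m) = -1 - 4 = -5)
X(q, L) = -5*L
u = 5/16 (u = -5*(-1)/16 = 5*(1/16) = 5/16 ≈ 0.31250)
v(u) + (-1779 - 1*(-1327)) = 5/16 + (-1779 - 1*(-1327)) = 5/16 + (-1779 + 1327) = 5/16 - 452 = -7227/16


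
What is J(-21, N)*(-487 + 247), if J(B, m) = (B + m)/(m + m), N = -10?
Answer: -372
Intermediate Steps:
J(B, m) = (B + m)/(2*m) (J(B, m) = (B + m)/((2*m)) = (B + m)*(1/(2*m)) = (B + m)/(2*m))
J(-21, N)*(-487 + 247) = ((1/2)*(-21 - 10)/(-10))*(-487 + 247) = ((1/2)*(-1/10)*(-31))*(-240) = (31/20)*(-240) = -372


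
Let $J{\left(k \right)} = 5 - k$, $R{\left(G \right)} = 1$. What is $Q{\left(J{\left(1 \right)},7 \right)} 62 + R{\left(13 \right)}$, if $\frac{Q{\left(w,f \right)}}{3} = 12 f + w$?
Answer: $16369$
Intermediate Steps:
$Q{\left(w,f \right)} = 3 w + 36 f$ ($Q{\left(w,f \right)} = 3 \left(12 f + w\right) = 3 \left(w + 12 f\right) = 3 w + 36 f$)
$Q{\left(J{\left(1 \right)},7 \right)} 62 + R{\left(13 \right)} = \left(3 \left(5 - 1\right) + 36 \cdot 7\right) 62 + 1 = \left(3 \left(5 - 1\right) + 252\right) 62 + 1 = \left(3 \cdot 4 + 252\right) 62 + 1 = \left(12 + 252\right) 62 + 1 = 264 \cdot 62 + 1 = 16368 + 1 = 16369$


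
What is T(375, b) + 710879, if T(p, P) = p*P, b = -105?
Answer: 671504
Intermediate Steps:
T(p, P) = P*p
T(375, b) + 710879 = -105*375 + 710879 = -39375 + 710879 = 671504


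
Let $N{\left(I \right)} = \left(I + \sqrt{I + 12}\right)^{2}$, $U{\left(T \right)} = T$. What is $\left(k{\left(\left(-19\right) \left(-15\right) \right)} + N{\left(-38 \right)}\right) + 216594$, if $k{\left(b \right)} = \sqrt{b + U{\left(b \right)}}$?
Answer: $218012 + \sqrt{570} - 76 i \sqrt{26} \approx 2.1804 \cdot 10^{5} - 387.53 i$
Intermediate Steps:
$N{\left(I \right)} = \left(I + \sqrt{12 + I}\right)^{2}$
$k{\left(b \right)} = \sqrt{2} \sqrt{b}$ ($k{\left(b \right)} = \sqrt{b + b} = \sqrt{2 b} = \sqrt{2} \sqrt{b}$)
$\left(k{\left(\left(-19\right) \left(-15\right) \right)} + N{\left(-38 \right)}\right) + 216594 = \left(\sqrt{2} \sqrt{\left(-19\right) \left(-15\right)} + \left(-38 + \sqrt{12 - 38}\right)^{2}\right) + 216594 = \left(\sqrt{2} \sqrt{285} + \left(-38 + \sqrt{-26}\right)^{2}\right) + 216594 = \left(\sqrt{570} + \left(-38 + i \sqrt{26}\right)^{2}\right) + 216594 = 216594 + \sqrt{570} + \left(-38 + i \sqrt{26}\right)^{2}$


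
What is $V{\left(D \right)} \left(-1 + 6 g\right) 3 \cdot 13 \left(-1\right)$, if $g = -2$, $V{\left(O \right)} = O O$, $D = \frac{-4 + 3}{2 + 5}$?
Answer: $\frac{507}{49} \approx 10.347$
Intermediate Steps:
$D = - \frac{1}{7} \approx -0.14286$
$V{\left(O \right)} = O^{2}$
$V{\left(D \right)} \left(-1 + 6 g\right) 3 \cdot 13 \left(-1\right) = \left(- \frac{1}{7}\right)^{2} \left(-1 + 6 \left(-2\right)\right) 3 \cdot 13 \left(-1\right) = \frac{-1 - 12}{49} \cdot 3 \cdot 13 \left(-1\right) = \frac{1}{49} \left(-13\right) 3 \cdot 13 \left(-1\right) = \left(- \frac{13}{49}\right) 3 \cdot 13 \left(-1\right) = \left(- \frac{39}{49}\right) 13 \left(-1\right) = \left(- \frac{507}{49}\right) \left(-1\right) = \frac{507}{49}$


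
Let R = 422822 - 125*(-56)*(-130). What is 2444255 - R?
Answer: 2931433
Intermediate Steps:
R = -487178 (R = 422822 - (-7000)*(-130) = 422822 - 1*910000 = 422822 - 910000 = -487178)
2444255 - R = 2444255 - 1*(-487178) = 2444255 + 487178 = 2931433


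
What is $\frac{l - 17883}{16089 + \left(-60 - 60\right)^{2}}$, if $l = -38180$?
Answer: $- \frac{56063}{30489} \approx -1.8388$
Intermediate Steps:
$\frac{l - 17883}{16089 + \left(-60 - 60\right)^{2}} = \frac{-38180 - 17883}{16089 + \left(-60 - 60\right)^{2}} = - \frac{56063}{16089 + \left(-120\right)^{2}} = - \frac{56063}{16089 + 14400} = - \frac{56063}{30489}$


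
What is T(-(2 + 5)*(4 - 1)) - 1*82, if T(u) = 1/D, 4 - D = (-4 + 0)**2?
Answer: -985/12 ≈ -82.083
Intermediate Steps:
D = -12 (D = 4 - (-4 + 0)**2 = 4 - 1*(-4)**2 = 4 - 1*16 = 4 - 16 = -12)
T(u) = -1/12 (T(u) = 1/(-12) = -1/12)
T(-(2 + 5)*(4 - 1)) - 1*82 = -1/12 - 1*82 = -1/12 - 82 = -985/12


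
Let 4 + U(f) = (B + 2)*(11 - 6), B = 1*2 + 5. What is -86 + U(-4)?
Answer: -45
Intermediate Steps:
B = 7 (B = 2 + 5 = 7)
U(f) = 41 (U(f) = -4 + (7 + 2)*(11 - 6) = -4 + 9*5 = -4 + 45 = 41)
-86 + U(-4) = -86 + 41 = -45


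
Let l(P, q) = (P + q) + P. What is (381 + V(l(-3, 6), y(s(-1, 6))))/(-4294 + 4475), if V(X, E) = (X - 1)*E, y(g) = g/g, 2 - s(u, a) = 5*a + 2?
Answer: 380/181 ≈ 2.0994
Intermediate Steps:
l(P, q) = q + 2*P
s(u, a) = -5*a (s(u, a) = 2 - (5*a + 2) = 2 - (2 + 5*a) = 2 + (-2 - 5*a) = -5*a)
y(g) = 1
V(X, E) = E*(-1 + X) (V(X, E) = (-1 + X)*E = E*(-1 + X))
(381 + V(l(-3, 6), y(s(-1, 6))))/(-4294 + 4475) = (381 + 1*(-1 + (6 + 2*(-3))))/(-4294 + 4475) = (381 + 1*(-1 + (6 - 6)))/181 = (381 + 1*(-1 + 0))*(1/181) = (381 + 1*(-1))*(1/181) = (381 - 1)*(1/181) = 380*(1/181) = 380/181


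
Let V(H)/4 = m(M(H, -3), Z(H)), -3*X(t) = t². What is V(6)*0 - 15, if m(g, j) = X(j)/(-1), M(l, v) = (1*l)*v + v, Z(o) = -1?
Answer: -15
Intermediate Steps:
X(t) = -t²/3
M(l, v) = v + l*v (M(l, v) = l*v + v = v + l*v)
m(g, j) = j²/3 (m(g, j) = -j²/3/(-1) = -j²/3*(-1) = j²/3)
V(H) = 4/3 (V(H) = 4*((⅓)*(-1)²) = 4*((⅓)*1) = 4*(⅓) = 4/3)
V(6)*0 - 15 = (4/3)*0 - 15 = 0 - 15 = -15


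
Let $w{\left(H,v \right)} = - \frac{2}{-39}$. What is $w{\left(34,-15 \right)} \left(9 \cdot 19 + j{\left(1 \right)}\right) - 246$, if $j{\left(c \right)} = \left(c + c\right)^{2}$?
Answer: $- \frac{9244}{39} \approx -237.03$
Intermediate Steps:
$w{\left(H,v \right)} = \frac{2}{39}$ ($w{\left(H,v \right)} = \left(-2\right) \left(- \frac{1}{39}\right) = \frac{2}{39}$)
$j{\left(c \right)} = 4 c^{2}$ ($j{\left(c \right)} = \left(2 c\right)^{2} = 4 c^{2}$)
$w{\left(34,-15 \right)} \left(9 \cdot 19 + j{\left(1 \right)}\right) - 246 = \frac{2 \left(9 \cdot 19 + 4 \cdot 1^{2}\right)}{39} - 246 = \frac{2 \left(171 + 4 \cdot 1\right)}{39} - 246 = \frac{2 \left(171 + 4\right)}{39} - 246 = \frac{2}{39} \cdot 175 - 246 = \frac{350}{39} - 246 = - \frac{9244}{39}$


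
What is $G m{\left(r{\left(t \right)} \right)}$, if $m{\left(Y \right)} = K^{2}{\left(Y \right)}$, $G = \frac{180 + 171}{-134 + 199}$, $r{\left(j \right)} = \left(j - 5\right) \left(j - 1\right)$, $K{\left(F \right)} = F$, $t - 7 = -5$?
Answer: $\frac{243}{5} \approx 48.6$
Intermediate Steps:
$t = 2$ ($t = 7 - 5 = 2$)
$r{\left(j \right)} = \left(-1 + j\right) \left(-5 + j\right)$ ($r{\left(j \right)} = \left(-5 + j\right) \left(-1 + j\right) = \left(-1 + j\right) \left(-5 + j\right)$)
$G = \frac{27}{5}$ ($G = \frac{351}{65} = 351 \cdot \frac{1}{65} = \frac{27}{5} \approx 5.4$)
$m{\left(Y \right)} = Y^{2}$
$G m{\left(r{\left(t \right)} \right)} = \frac{27 \left(5 + 2^{2} - 12\right)^{2}}{5} = \frac{27 \left(5 + 4 - 12\right)^{2}}{5} = \frac{27 \left(-3\right)^{2}}{5} = \frac{27}{5} \cdot 9 = \frac{243}{5}$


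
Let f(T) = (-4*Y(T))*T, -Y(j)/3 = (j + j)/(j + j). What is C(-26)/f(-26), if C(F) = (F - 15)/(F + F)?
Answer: -41/16224 ≈ -0.0025271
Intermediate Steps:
Y(j) = -3 (Y(j) = -3*(j + j)/(j + j) = -3*2*j/(2*j) = -3*2*j*1/(2*j) = -3*1 = -3)
f(T) = 12*T (f(T) = (-4*(-3))*T = 12*T)
C(F) = (-15 + F)/(2*F) (C(F) = (-15 + F)/((2*F)) = (-15 + F)*(1/(2*F)) = (-15 + F)/(2*F))
C(-26)/f(-26) = ((½)*(-15 - 26)/(-26))/((12*(-26))) = ((½)*(-1/26)*(-41))/(-312) = (41/52)*(-1/312) = -41/16224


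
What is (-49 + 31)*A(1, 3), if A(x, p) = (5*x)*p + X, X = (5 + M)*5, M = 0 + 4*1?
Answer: -1080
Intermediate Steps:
M = 4 (M = 0 + 4 = 4)
X = 45 (X = (5 + 4)*5 = 9*5 = 45)
A(x, p) = 45 + 5*p*x (A(x, p) = (5*x)*p + 45 = 5*p*x + 45 = 45 + 5*p*x)
(-49 + 31)*A(1, 3) = (-49 + 31)*(45 + 5*3*1) = -18*(45 + 15) = -18*60 = -1080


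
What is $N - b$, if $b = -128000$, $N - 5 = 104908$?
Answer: $232913$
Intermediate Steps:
$N = 104913$ ($N = 5 + 104908 = 104913$)
$N - b = 104913 - -128000 = 104913 + 128000 = 232913$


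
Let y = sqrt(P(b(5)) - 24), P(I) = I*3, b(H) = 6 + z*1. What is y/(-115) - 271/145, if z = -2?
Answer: -271/145 - 2*I*sqrt(3)/115 ≈ -1.869 - 0.030123*I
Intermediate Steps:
b(H) = 4 (b(H) = 6 - 2*1 = 6 - 2 = 4)
P(I) = 3*I
y = 2*I*sqrt(3) (y = sqrt(3*4 - 24) = sqrt(12 - 24) = sqrt(-12) = 2*I*sqrt(3) ≈ 3.4641*I)
y/(-115) - 271/145 = (2*I*sqrt(3))/(-115) - 271/145 = (2*I*sqrt(3))*(-1/115) - 271*1/145 = -2*I*sqrt(3)/115 - 271/145 = -271/145 - 2*I*sqrt(3)/115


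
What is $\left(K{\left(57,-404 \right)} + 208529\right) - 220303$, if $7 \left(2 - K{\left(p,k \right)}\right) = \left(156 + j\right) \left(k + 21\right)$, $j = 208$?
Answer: $8144$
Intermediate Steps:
$K{\left(p,k \right)} = -1090 - 52 k$ ($K{\left(p,k \right)} = 2 - \frac{\left(156 + 208\right) \left(k + 21\right)}{7} = 2 - \frac{364 \left(21 + k\right)}{7} = 2 - \frac{7644 + 364 k}{7} = 2 - \left(1092 + 52 k\right) = -1090 - 52 k$)
$\left(K{\left(57,-404 \right)} + 208529\right) - 220303 = \left(\left(-1090 - -21008\right) + 208529\right) - 220303 = \left(\left(-1090 + 21008\right) + 208529\right) - 220303 = \left(19918 + 208529\right) - 220303 = 228447 - 220303 = 8144$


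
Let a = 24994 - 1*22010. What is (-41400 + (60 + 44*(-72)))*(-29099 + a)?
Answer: 1162326420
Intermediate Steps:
a = 2984 (a = 24994 - 22010 = 2984)
(-41400 + (60 + 44*(-72)))*(-29099 + a) = (-41400 + (60 + 44*(-72)))*(-29099 + 2984) = (-41400 + (60 - 3168))*(-26115) = (-41400 - 3108)*(-26115) = -44508*(-26115) = 1162326420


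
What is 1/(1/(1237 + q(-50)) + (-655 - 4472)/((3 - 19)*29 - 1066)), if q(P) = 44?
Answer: 217770/729913 ≈ 0.29835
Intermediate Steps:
1/(1/(1237 + q(-50)) + (-655 - 4472)/((3 - 19)*29 - 1066)) = 1/(1/(1237 + 44) + (-655 - 4472)/((3 - 19)*29 - 1066)) = 1/(1/1281 - 5127/(-16*29 - 1066)) = 1/(1/1281 - 5127/(-464 - 1066)) = 1/(1/1281 - 5127/(-1530)) = 1/(1/1281 - 5127*(-1/1530)) = 1/(1/1281 + 1709/510) = 1/(729913/217770) = 217770/729913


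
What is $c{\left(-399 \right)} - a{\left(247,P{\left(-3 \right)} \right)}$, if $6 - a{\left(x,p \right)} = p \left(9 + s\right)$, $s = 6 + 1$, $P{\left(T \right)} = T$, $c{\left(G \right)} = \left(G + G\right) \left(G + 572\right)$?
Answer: $-138108$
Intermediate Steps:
$c{\left(G \right)} = 2 G \left(572 + G\right)$
$s = 7$
$a{\left(x,p \right)} = 6 - 16 p$ ($a{\left(x,p \right)} = 6 - p \left(9 + 7\right) = 6 - p 16 = 6 - 16 p$)
$c{\left(-399 \right)} - a{\left(247,P{\left(-3 \right)} \right)} = 2 \left(-399\right) \left(572 - 399\right) - \left(6 - -48\right) = 2 \left(-399\right) 173 - \left(6 + 48\right) = -138054 - 54 = -138108$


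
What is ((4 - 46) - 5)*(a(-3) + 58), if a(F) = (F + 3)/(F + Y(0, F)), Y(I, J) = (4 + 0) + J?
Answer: -2726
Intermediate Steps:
Y(I, J) = 4 + J
a(F) = (3 + F)/(4 + 2*F) (a(F) = (F + 3)/(F + (4 + F)) = (3 + F)/(4 + 2*F))
((4 - 46) - 5)*(a(-3) + 58) = ((4 - 46) - 5)*((3 - 3)/(2*(2 - 3)) + 58) = (-42 - 5)*((½)*0/(-1) + 58) = -47*((½)*(-1)*0 + 58) = -47*(0 + 58) = -47*58 = -2726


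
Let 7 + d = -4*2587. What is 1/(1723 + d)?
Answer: -1/8632 ≈ -0.00011585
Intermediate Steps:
d = -10355 (d = -7 - 4*2587 = -7 - 10348 = -10355)
1/(1723 + d) = 1/(1723 - 10355) = 1/(-8632) = -1/8632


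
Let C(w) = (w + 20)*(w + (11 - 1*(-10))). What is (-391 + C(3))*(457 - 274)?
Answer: 29463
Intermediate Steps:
C(w) = (20 + w)*(21 + w) (C(w) = (20 + w)*(w + (11 + 10)) = (20 + w)*(w + 21) = (20 + w)*(21 + w))
(-391 + C(3))*(457 - 274) = (-391 + (420 + 3² + 41*3))*(457 - 274) = (-391 + (420 + 9 + 123))*183 = (-391 + 552)*183 = 161*183 = 29463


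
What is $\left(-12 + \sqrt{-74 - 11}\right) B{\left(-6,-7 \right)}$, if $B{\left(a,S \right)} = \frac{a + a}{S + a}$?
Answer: $- \frac{144}{13} + \frac{12 i \sqrt{85}}{13} \approx -11.077 + 8.5103 i$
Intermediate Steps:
$B{\left(a,S \right)} = \frac{2 a}{S + a}$
$\left(-12 + \sqrt{-74 - 11}\right) B{\left(-6,-7 \right)} = \left(-12 + \sqrt{-74 - 11}\right) 2 \left(-6\right) \frac{1}{-7 - 6} = \left(-12 + \sqrt{-85}\right) 2 \left(-6\right) \frac{1}{-13} = \left(-12 + i \sqrt{85}\right) 2 \left(-6\right) \left(- \frac{1}{13}\right) = \left(-12 + i \sqrt{85}\right) \frac{12}{13} = - \frac{144}{13} + \frac{12 i \sqrt{85}}{13}$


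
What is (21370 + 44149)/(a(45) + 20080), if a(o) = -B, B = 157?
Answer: 65519/19923 ≈ 3.2886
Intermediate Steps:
a(o) = -157 (a(o) = -1*157 = -157)
(21370 + 44149)/(a(45) + 20080) = (21370 + 44149)/(-157 + 20080) = 65519/19923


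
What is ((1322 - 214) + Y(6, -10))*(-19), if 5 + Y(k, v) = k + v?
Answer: -20881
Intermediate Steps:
Y(k, v) = -5 + k + v (Y(k, v) = -5 + (k + v) = -5 + k + v)
((1322 - 214) + Y(6, -10))*(-19) = ((1322 - 214) + (-5 + 6 - 10))*(-19) = (1108 - 9)*(-19) = 1099*(-19) = -20881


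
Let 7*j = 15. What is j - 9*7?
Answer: -426/7 ≈ -60.857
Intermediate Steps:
j = 15/7 (j = (1/7)*15 = 15/7 ≈ 2.1429)
j - 9*7 = 15/7 - 9*7 = 15/7 - 63 = -426/7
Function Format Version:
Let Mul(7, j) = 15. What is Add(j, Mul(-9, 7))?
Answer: Rational(-426, 7) ≈ -60.857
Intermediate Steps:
j = Rational(15, 7) (j = Mul(Rational(1, 7), 15) = Rational(15, 7) ≈ 2.1429)
Add(j, Mul(-9, 7)) = Add(Rational(15, 7), Mul(-9, 7)) = Add(Rational(15, 7), -63) = Rational(-426, 7)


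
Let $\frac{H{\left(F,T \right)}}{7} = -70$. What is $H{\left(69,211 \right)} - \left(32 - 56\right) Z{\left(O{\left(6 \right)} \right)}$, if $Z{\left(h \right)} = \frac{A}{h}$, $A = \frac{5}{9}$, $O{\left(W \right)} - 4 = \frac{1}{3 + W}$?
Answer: $- \frac{18010}{37} \approx -486.76$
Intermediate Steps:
$O{\left(W \right)} = 4 + \frac{1}{3 + W}$
$H{\left(F,T \right)} = -490$ ($H{\left(F,T \right)} = 7 \left(-70\right) = -490$)
$A = \frac{5}{9}$ ($A = 5 \cdot \frac{1}{9} = \frac{5}{9} \approx 0.55556$)
$Z{\left(h \right)} = \frac{5}{9 h}$
$H{\left(69,211 \right)} - \left(32 - 56\right) Z{\left(O{\left(6 \right)} \right)} = -490 - \left(32 - 56\right) \frac{5}{9 \frac{13 + 4 \cdot 6}{3 + 6}} = -490 - - 24 \frac{5}{9 \frac{13 + 24}{9}} = -490 - - 24 \frac{5}{9 \cdot \frac{1}{9} \cdot 37} = -490 - - 24 \frac{5}{9 \cdot \frac{37}{9}} = -490 - - 24 \cdot \frac{5}{9} \cdot \frac{9}{37} = -490 - \left(-24\right) \frac{5}{37} = -490 - - \frac{120}{37} = -490 + \frac{120}{37} = - \frac{18010}{37}$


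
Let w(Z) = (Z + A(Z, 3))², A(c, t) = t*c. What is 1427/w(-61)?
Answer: 1427/59536 ≈ 0.023969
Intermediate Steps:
A(c, t) = c*t
w(Z) = 16*Z² (w(Z) = (Z + Z*3)² = (Z + 3*Z)² = (4*Z)² = 16*Z²)
1427/w(-61) = 1427/((16*(-61)²)) = 1427/((16*3721)) = 1427/59536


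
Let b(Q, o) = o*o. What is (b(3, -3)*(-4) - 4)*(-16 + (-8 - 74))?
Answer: 3920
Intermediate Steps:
b(Q, o) = o²
(b(3, -3)*(-4) - 4)*(-16 + (-8 - 74)) = ((-3)²*(-4) - 4)*(-16 + (-8 - 74)) = (9*(-4) - 4)*(-16 - 82) = (-36 - 4)*(-98) = -40*(-98) = 3920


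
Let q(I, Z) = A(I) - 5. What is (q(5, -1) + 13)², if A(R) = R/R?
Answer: 81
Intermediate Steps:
A(R) = 1
q(I, Z) = -4 (q(I, Z) = 1 - 5 = -4)
(q(5, -1) + 13)² = (-4 + 13)² = 9² = 81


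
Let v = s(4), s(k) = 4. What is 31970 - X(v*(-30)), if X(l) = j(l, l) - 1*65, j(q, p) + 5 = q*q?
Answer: 17640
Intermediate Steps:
v = 4
j(q, p) = -5 + q² (j(q, p) = -5 + q*q = -5 + q²)
X(l) = -70 + l² (X(l) = (-5 + l²) - 1*65 = (-5 + l²) - 65 = -70 + l²)
31970 - X(v*(-30)) = 31970 - (-70 + (4*(-30))²) = 31970 - (-70 + (-120)²) = 31970 - (-70 + 14400) = 31970 - 1*14330 = 31970 - 14330 = 17640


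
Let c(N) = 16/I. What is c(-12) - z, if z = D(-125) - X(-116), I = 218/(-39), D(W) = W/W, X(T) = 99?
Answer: 10370/109 ≈ 95.138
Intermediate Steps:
D(W) = 1
I = -218/39 (I = 218*(-1/39) = -218/39 ≈ -5.5897)
z = -98 (z = 1 - 1*99 = 1 - 99 = -98)
c(N) = -312/109 (c(N) = 16/(-218/39) = 16*(-39/218) = -312/109)
c(-12) - z = -312/109 - 1*(-98) = -312/109 + 98 = 10370/109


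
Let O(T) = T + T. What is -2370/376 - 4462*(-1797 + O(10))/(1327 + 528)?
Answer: 1488448937/348740 ≈ 4268.1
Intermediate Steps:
O(T) = 2*T
-2370/376 - 4462*(-1797 + O(10))/(1327 + 528) = -2370/376 - 4462*(-1797 + 2*10)/(1327 + 528) = -2370*1/376 - 4462/(1855/(-1797 + 20)) = -1185/188 - 4462/(1855/(-1777)) = -1185/188 - 4462/(1855*(-1/1777)) = -1185/188 - 4462/(-1855/1777) = -1185/188 - 4462*(-1777/1855) = -1185/188 + 7928974/1855 = 1488448937/348740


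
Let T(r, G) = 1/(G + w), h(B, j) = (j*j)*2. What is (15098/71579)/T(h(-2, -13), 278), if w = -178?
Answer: 1509800/71579 ≈ 21.093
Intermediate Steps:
h(B, j) = 2*j² (h(B, j) = j²*2 = 2*j²)
T(r, G) = 1/(-178 + G) (T(r, G) = 1/(G - 178) = 1/(-178 + G))
(15098/71579)/T(h(-2, -13), 278) = (15098/71579)/(1/(-178 + 278)) = (15098*(1/71579))/(1/100) = 15098/(71579*(1/100)) = (15098/71579)*100 = 1509800/71579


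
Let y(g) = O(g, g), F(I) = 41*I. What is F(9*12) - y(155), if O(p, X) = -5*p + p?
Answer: 5048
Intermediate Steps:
O(p, X) = -4*p
y(g) = -4*g
F(9*12) - y(155) = 41*(9*12) - (-4)*155 = 41*108 - 1*(-620) = 4428 + 620 = 5048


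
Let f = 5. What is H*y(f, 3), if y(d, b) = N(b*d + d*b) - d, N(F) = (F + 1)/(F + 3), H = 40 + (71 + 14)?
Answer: -16750/33 ≈ -507.58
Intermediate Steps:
H = 125 (H = 40 + 85 = 125)
N(F) = (1 + F)/(3 + F)
y(d, b) = -d + (1 + 2*b*d)/(3 + 2*b*d) (y(d, b) = (1 + (b*d + d*b))/(3 + (b*d + d*b)) - d = (1 + (b*d + b*d))/(3 + (b*d + b*d)) - d = (1 + 2*b*d)/(3 + 2*b*d) - d = -d + (1 + 2*b*d)/(3 + 2*b*d))
H*y(f, 3) = 125*((1 - 1*5*(3 + 2*3*5) + 2*3*5)/(3 + 2*3*5)) = 125*((1 - 1*5*(3 + 30) + 30)/(3 + 30)) = 125*((1 - 1*5*33 + 30)/33) = 125*((1 - 165 + 30)/33) = 125*((1/33)*(-134)) = 125*(-134/33) = -16750/33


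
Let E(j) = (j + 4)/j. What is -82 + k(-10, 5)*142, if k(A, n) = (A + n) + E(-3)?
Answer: -2518/3 ≈ -839.33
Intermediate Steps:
E(j) = (4 + j)/j
k(A, n) = -⅓ + A + n (k(A, n) = (A + n) + (4 - 3)/(-3) = (A + n) - ⅓*1 = (A + n) - ⅓ = -⅓ + A + n)
-82 + k(-10, 5)*142 = -82 + (-⅓ - 10 + 5)*142 = -82 - 16/3*142 = -82 - 2272/3 = -2518/3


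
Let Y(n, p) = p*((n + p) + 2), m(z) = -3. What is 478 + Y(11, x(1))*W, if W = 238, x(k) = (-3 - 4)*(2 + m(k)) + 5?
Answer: 71878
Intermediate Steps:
x(k) = 12 (x(k) = (-3 - 4)*(2 - 3) + 5 = -7*(-1) + 5 = 7 + 5 = 12)
Y(n, p) = p*(2 + n + p)
478 + Y(11, x(1))*W = 478 + (12*(2 + 11 + 12))*238 = 478 + (12*25)*238 = 478 + 300*238 = 478 + 71400 = 71878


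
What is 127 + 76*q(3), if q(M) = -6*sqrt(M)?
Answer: 127 - 456*sqrt(3) ≈ -662.82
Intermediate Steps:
127 + 76*q(3) = 127 + 76*(-6*sqrt(3)) = 127 - 456*sqrt(3)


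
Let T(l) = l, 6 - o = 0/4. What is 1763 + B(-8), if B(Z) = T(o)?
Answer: 1769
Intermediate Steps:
o = 6 (o = 6 - 0/4 = 6 - 1*0 = 6 + 0 = 6)
B(Z) = 6
1763 + B(-8) = 1763 + 6 = 1769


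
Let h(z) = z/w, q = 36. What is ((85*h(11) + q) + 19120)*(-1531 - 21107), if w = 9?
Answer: -1308016094/3 ≈ -4.3601e+8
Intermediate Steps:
h(z) = z/9
((85*h(11) + q) + 19120)*(-1531 - 21107) = ((85*((1/9)*11) + 36) + 19120)*(-1531 - 21107) = ((85*(11/9) + 36) + 19120)*(-22638) = ((935/9 + 36) + 19120)*(-22638) = (1259/9 + 19120)*(-22638) = (173339/9)*(-22638) = -1308016094/3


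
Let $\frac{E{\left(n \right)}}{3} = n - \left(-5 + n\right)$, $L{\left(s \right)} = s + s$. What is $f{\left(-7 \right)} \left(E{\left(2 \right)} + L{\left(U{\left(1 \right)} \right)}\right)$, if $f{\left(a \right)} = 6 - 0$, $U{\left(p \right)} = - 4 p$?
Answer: $42$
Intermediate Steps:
$f{\left(a \right)} = 6$ ($f{\left(a \right)} = 6 + 0 = 6$)
$L{\left(s \right)} = 2 s$
$E{\left(n \right)} = 15$ ($E{\left(n \right)} = 3 \left(n - \left(-5 + n\right)\right) = 3 \cdot 5 = 15$)
$f{\left(-7 \right)} \left(E{\left(2 \right)} + L{\left(U{\left(1 \right)} \right)}\right) = 6 \left(15 + 2 \left(\left(-4\right) 1\right)\right) = 6 \left(15 + 2 \left(-4\right)\right) = 6 \left(15 - 8\right) = 6 \cdot 7 = 42$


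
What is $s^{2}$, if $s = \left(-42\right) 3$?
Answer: $15876$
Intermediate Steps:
$s = -126$
$s^{2} = \left(-126\right)^{2} = 15876$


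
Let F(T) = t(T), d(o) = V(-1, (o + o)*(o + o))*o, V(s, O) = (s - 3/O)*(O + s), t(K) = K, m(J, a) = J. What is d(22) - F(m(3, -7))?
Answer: -3752229/88 ≈ -42639.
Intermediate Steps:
V(s, O) = (O + s)*(s - 3/O)
d(o) = o*(-2 - 4*o**2 + 3/(4*o**2)) (d(o) = (-3 + (-1)**2 + ((o + o)*(o + o))*(-1) - 3*(-1)/(o + o)*(o + o))*o = (-3 + 1 + ((2*o)*(2*o))*(-1) - 3*(-1)/(2*o)*(2*o))*o = (-3 + 1 + (4*o**2)*(-1) - 3*(-1)/4*o**2)*o = (-3 + 1 - 4*o**2 - 3*(-1)*1/(4*o**2))*o = (-3 + 1 - 4*o**2 + 3/(4*o**2))*o = (-2 - 4*o**2 + 3/(4*o**2))*o = o*(-2 - 4*o**2 + 3/(4*o**2)))
F(T) = T
d(22) - F(m(3, -7)) = (-4*22**3 - 2*22 + (3/4)/22) - 1*3 = (-4*10648 - 44 + (3/4)*(1/22)) - 3 = (-42592 - 44 + 3/88) - 3 = -3751965/88 - 3 = -3752229/88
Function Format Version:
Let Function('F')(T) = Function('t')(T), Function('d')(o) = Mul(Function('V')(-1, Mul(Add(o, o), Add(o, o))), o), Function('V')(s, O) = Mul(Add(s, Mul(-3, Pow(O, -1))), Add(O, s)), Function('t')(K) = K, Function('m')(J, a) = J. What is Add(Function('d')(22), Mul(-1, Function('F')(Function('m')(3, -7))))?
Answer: Rational(-3752229, 88) ≈ -42639.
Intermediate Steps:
Function('V')(s, O) = Mul(Add(O, s), Add(s, Mul(-3, Pow(O, -1))))
Function('d')(o) = Mul(o, Add(-2, Mul(-4, Pow(o, 2)), Mul(Rational(3, 4), Pow(o, -2)))) (Function('d')(o) = Mul(Add(-3, Pow(-1, 2), Mul(Mul(Add(o, o), Add(o, o)), -1), Mul(-3, -1, Pow(Mul(Add(o, o), Add(o, o)), -1))), o) = Mul(Add(-3, 1, Mul(Mul(Mul(2, o), Mul(2, o)), -1), Mul(-3, -1, Pow(Mul(Mul(2, o), Mul(2, o)), -1))), o) = Mul(Add(-3, 1, Mul(Mul(4, Pow(o, 2)), -1), Mul(-3, -1, Pow(Mul(4, Pow(o, 2)), -1))), o) = Mul(Add(-3, 1, Mul(-4, Pow(o, 2)), Mul(-3, -1, Mul(Rational(1, 4), Pow(o, -2)))), o) = Mul(Add(-3, 1, Mul(-4, Pow(o, 2)), Mul(Rational(3, 4), Pow(o, -2))), o) = Mul(Add(-2, Mul(-4, Pow(o, 2)), Mul(Rational(3, 4), Pow(o, -2))), o) = Mul(o, Add(-2, Mul(-4, Pow(o, 2)), Mul(Rational(3, 4), Pow(o, -2)))))
Function('F')(T) = T
Add(Function('d')(22), Mul(-1, Function('F')(Function('m')(3, -7)))) = Add(Add(Mul(-4, Pow(22, 3)), Mul(-2, 22), Mul(Rational(3, 4), Pow(22, -1))), Mul(-1, 3)) = Add(Add(Mul(-4, 10648), -44, Mul(Rational(3, 4), Rational(1, 22))), -3) = Add(Add(-42592, -44, Rational(3, 88)), -3) = Add(Rational(-3751965, 88), -3) = Rational(-3752229, 88)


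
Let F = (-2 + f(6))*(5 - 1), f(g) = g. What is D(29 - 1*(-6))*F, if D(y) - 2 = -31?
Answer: -464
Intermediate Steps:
D(y) = -29 (D(y) = 2 - 31 = -29)
F = 16 (F = (-2 + 6)*(5 - 1) = 4*4 = 16)
D(29 - 1*(-6))*F = -29*16 = -464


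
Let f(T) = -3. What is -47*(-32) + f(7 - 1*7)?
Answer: 1501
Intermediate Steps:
-47*(-32) + f(7 - 1*7) = -47*(-32) - 3 = 1504 - 3 = 1501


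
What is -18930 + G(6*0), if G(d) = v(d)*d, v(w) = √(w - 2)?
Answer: -18930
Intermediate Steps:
v(w) = √(-2 + w)
G(d) = d*√(-2 + d) (G(d) = √(-2 + d)*d = d*√(-2 + d))
-18930 + G(6*0) = -18930 + (6*0)*√(-2 + 6*0) = -18930 + 0*√(-2 + 0) = -18930 + 0*√(-2) = -18930 + 0*(I*√2) = -18930 + 0 = -18930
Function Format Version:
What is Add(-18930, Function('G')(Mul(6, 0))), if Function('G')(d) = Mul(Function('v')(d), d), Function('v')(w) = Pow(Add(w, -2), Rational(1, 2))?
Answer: -18930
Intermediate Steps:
Function('v')(w) = Pow(Add(-2, w), Rational(1, 2))
Function('G')(d) = Mul(d, Pow(Add(-2, d), Rational(1, 2))) (Function('G')(d) = Mul(Pow(Add(-2, d), Rational(1, 2)), d) = Mul(d, Pow(Add(-2, d), Rational(1, 2))))
Add(-18930, Function('G')(Mul(6, 0))) = Add(-18930, Mul(Mul(6, 0), Pow(Add(-2, Mul(6, 0)), Rational(1, 2)))) = Add(-18930, Mul(0, Pow(Add(-2, 0), Rational(1, 2)))) = Add(-18930, Mul(0, Pow(-2, Rational(1, 2)))) = Add(-18930, Mul(0, Mul(I, Pow(2, Rational(1, 2))))) = Add(-18930, 0) = -18930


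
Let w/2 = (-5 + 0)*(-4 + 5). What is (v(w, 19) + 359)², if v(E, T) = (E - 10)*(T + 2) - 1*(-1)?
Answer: 3600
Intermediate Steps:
w = -10 (w = 2*((-5 + 0)*(-4 + 5)) = 2*(-5*1) = 2*(-5) = -10)
v(E, T) = 1 + (-10 + E)*(2 + T) (v(E, T) = (-10 + E)*(2 + T) + 1 = 1 + (-10 + E)*(2 + T))
(v(w, 19) + 359)² = ((-19 - 10*19 + 2*(-10) - 10*19) + 359)² = ((-19 - 190 - 20 - 190) + 359)² = (-419 + 359)² = (-60)² = 3600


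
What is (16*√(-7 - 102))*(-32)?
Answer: -512*I*√109 ≈ -5345.4*I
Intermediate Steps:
(16*√(-7 - 102))*(-32) = (16*√(-109))*(-32) = (16*(I*√109))*(-32) = (16*I*√109)*(-32) = -512*I*√109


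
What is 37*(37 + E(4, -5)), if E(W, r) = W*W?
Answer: 1961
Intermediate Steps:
E(W, r) = W**2
37*(37 + E(4, -5)) = 37*(37 + 4**2) = 37*(37 + 16) = 37*53 = 1961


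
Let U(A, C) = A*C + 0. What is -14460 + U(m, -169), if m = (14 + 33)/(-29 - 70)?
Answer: -1423597/99 ≈ -14380.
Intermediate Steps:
m = -47/99 (m = 47/(-99) = 47*(-1/99) = -47/99 ≈ -0.47475)
U(A, C) = A*C
-14460 + U(m, -169) = -14460 - 47/99*(-169) = -14460 + 7943/99 = -1423597/99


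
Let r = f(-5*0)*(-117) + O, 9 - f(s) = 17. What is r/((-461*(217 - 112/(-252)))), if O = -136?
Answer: -7200/902177 ≈ -0.0079807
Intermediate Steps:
f(s) = -8 (f(s) = 9 - 1*17 = 9 - 17 = -8)
r = 800 (r = -8*(-117) - 136 = 936 - 136 = 800)
r/((-461*(217 - 112/(-252)))) = 800/((-461*(217 - 112/(-252)))) = 800/((-461*(217 - 112*(-1/252)))) = 800/((-461*(217 + 4/9))) = 800/((-461*1957/9)) = 800/(-902177/9) = 800*(-9/902177) = -7200/902177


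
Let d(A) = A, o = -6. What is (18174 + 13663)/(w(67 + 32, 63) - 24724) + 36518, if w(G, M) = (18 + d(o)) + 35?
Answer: 901122849/24677 ≈ 36517.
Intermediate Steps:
w(G, M) = 47 (w(G, M) = (18 - 6) + 35 = 12 + 35 = 47)
(18174 + 13663)/(w(67 + 32, 63) - 24724) + 36518 = (18174 + 13663)/(47 - 24724) + 36518 = 31837/(-24677) + 36518 = 31837*(-1/24677) + 36518 = -31837/24677 + 36518 = 901122849/24677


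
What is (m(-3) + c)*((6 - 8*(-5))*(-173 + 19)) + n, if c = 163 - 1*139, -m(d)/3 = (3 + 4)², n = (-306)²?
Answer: 964968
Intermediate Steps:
n = 93636
m(d) = -147 (m(d) = -3*(3 + 4)² = -3*7² = -3*49 = -147)
c = 24 (c = 163 - 139 = 24)
(m(-3) + c)*((6 - 8*(-5))*(-173 + 19)) + n = (-147 + 24)*((6 - 8*(-5))*(-173 + 19)) + 93636 = -123*(6 + 40)*(-154) + 93636 = -5658*(-154) + 93636 = -123*(-7084) + 93636 = 871332 + 93636 = 964968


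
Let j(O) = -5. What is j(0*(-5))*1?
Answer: -5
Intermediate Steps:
j(0*(-5))*1 = -5*1 = -5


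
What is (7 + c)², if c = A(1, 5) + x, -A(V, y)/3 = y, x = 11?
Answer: 9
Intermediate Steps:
A(V, y) = -3*y
c = -4 (c = -3*5 + 11 = -15 + 11 = -4)
(7 + c)² = (7 - 4)² = 3² = 9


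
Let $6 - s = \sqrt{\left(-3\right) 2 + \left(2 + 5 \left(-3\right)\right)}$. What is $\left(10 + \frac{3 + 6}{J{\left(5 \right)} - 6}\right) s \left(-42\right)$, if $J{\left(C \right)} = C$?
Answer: $-252 + 42 i \sqrt{19} \approx -252.0 + 183.07 i$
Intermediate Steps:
$s = 6 - i \sqrt{19}$ ($s = 6 - \sqrt{\left(-3\right) 2 + \left(2 + 5 \left(-3\right)\right)} = 6 - \sqrt{-6 + \left(2 - 15\right)} = 6 - \sqrt{-6 - 13} = 6 - \sqrt{-19} = 6 - i \sqrt{19} \approx 6.0 - 4.3589 i$)
$\left(10 + \frac{3 + 6}{J{\left(5 \right)} - 6}\right) s \left(-42\right) = \left(10 + \frac{3 + 6}{5 - 6}\right) \left(6 - i \sqrt{19}\right) \left(-42\right) = \left(10 + \frac{9}{-1}\right) \left(6 - i \sqrt{19}\right) \left(-42\right) = \left(10 + 9 \left(-1\right)\right) \left(6 - i \sqrt{19}\right) \left(-42\right) = \left(10 - 9\right) \left(6 - i \sqrt{19}\right) \left(-42\right) = 1 \left(6 - i \sqrt{19}\right) \left(-42\right) = \left(6 - i \sqrt{19}\right) \left(-42\right) = -252 + 42 i \sqrt{19}$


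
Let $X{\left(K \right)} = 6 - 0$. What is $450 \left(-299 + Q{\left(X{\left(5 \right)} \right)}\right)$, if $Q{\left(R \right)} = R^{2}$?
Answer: $-118350$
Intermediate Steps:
$X{\left(K \right)} = 6$ ($X{\left(K \right)} = 6 + 0 = 6$)
$450 \left(-299 + Q{\left(X{\left(5 \right)} \right)}\right) = 450 \left(-299 + 6^{2}\right) = 450 \left(-299 + 36\right) = 450 \left(-263\right) = -118350$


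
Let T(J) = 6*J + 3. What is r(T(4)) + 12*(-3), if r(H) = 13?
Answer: -23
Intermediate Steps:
T(J) = 3 + 6*J
r(T(4)) + 12*(-3) = 13 + 12*(-3) = 13 - 36 = -23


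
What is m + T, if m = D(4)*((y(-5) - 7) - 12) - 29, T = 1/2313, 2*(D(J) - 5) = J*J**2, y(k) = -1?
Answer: -1778696/2313 ≈ -769.00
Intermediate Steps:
D(J) = 5 + J**3/2 (D(J) = 5 + (J*J**2)/2 = 5 + J**3/2)
T = 1/2313 ≈ 0.00043234
m = -769 (m = (5 + (1/2)*4**3)*((-1 - 7) - 12) - 29 = (5 + (1/2)*64)*(-8 - 12) - 29 = (5 + 32)*(-20) - 29 = 37*(-20) - 29 = -740 - 29 = -769)
m + T = -769 + 1/2313 = -1778696/2313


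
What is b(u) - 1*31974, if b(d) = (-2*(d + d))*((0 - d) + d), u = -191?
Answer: -31974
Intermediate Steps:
b(d) = 0 (b(d) = (-4*d)*(-d + d) = -4*d*0 = 0)
b(u) - 1*31974 = 0 - 1*31974 = 0 - 31974 = -31974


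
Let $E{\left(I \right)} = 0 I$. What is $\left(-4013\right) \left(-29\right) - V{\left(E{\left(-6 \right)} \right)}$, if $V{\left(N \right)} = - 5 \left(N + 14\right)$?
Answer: $116447$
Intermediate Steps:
$E{\left(I \right)} = 0$
$V{\left(N \right)} = -70 - 5 N$ ($V{\left(N \right)} = - 5 \left(14 + N\right) = -70 - 5 N$)
$\left(-4013\right) \left(-29\right) - V{\left(E{\left(-6 \right)} \right)} = \left(-4013\right) \left(-29\right) - \left(-70 - 0\right) = 116377 - \left(-70 + 0\right) = 116377 - -70 = 116377 + 70 = 116447$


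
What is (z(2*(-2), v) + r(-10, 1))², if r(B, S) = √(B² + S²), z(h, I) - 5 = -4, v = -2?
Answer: (1 + √101)² ≈ 122.10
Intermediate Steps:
z(h, I) = 1 (z(h, I) = 5 - 4 = 1)
(z(2*(-2), v) + r(-10, 1))² = (1 + √((-10)² + 1²))² = (1 + √(100 + 1))² = (1 + √101)²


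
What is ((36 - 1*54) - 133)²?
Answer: 22801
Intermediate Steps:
((36 - 1*54) - 133)² = ((36 - 54) - 133)² = (-18 - 133)² = (-151)² = 22801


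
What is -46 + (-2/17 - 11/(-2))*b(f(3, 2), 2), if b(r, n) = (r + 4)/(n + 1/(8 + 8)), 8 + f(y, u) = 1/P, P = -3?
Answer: -32150/561 ≈ -57.308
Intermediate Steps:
f(y, u) = -25/3 (f(y, u) = -8 + 1/(-3) = -8 - ⅓ = -25/3)
b(r, n) = (4 + r)/(1/16 + n) (b(r, n) = (4 + r)/(n + 1/16) = (4 + r)/(1/16 + n))
-46 + (-2/17 - 11/(-2))*b(f(3, 2), 2) = -46 + (-2/17 - 11/(-2))*(16*(4 - 25/3)/(1 + 16*2)) = -46 + (-2*1/17 - 11*(-½))*(16*(-13/3)/(1 + 32)) = -46 + (-2/17 + 11/2)*(16*(-13/3)/33) = -46 + 183*(16*(1/33)*(-13/3))/34 = -46 + (183/34)*(-208/99) = -46 - 6344/561 = -32150/561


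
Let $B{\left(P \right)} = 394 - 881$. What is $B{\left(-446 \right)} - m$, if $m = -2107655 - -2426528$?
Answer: $-319360$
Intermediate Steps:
$B{\left(P \right)} = -487$
$m = 318873$ ($m = -2107655 + 2426528 = 318873$)
$B{\left(-446 \right)} - m = -487 - 318873 = -319360$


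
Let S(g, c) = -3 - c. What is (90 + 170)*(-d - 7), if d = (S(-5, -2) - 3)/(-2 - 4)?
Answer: -5980/3 ≈ -1993.3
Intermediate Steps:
d = ⅔ (d = ((-3 - 1*(-2)) - 3)/(-2 - 4) = ((-3 + 2) - 3)/(-6) = (-1 - 3)*(-⅙) = -4*(-⅙) = ⅔ ≈ 0.66667)
(90 + 170)*(-d - 7) = (90 + 170)*(-1*⅔ - 7) = 260*(-⅔ - 7) = 260*(-23/3) = -5980/3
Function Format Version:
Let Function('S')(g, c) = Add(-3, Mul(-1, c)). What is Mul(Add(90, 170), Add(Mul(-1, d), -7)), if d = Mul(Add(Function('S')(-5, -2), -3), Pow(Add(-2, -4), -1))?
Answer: Rational(-5980, 3) ≈ -1993.3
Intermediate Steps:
d = Rational(2, 3) (d = Mul(Add(Add(-3, Mul(-1, -2)), -3), Pow(Add(-2, -4), -1)) = Mul(Add(Add(-3, 2), -3), Pow(-6, -1)) = Mul(Add(-1, -3), Rational(-1, 6)) = Mul(-4, Rational(-1, 6)) = Rational(2, 3) ≈ 0.66667)
Mul(Add(90, 170), Add(Mul(-1, d), -7)) = Mul(Add(90, 170), Add(Mul(-1, Rational(2, 3)), -7)) = Mul(260, Add(Rational(-2, 3), -7)) = Mul(260, Rational(-23, 3)) = Rational(-5980, 3)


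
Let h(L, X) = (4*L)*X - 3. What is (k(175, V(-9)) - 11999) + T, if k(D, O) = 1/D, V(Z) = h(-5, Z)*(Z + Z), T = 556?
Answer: -2002524/175 ≈ -11443.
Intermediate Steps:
h(L, X) = -3 + 4*L*X (h(L, X) = 4*L*X - 3 = -3 + 4*L*X)
V(Z) = 2*Z*(-3 - 20*Z) (V(Z) = (-3 + 4*(-5)*Z)*(Z + Z) = (-3 - 20*Z)*(2*Z) = 2*Z*(-3 - 20*Z))
(k(175, V(-9)) - 11999) + T = (1/175 - 11999) + 556 = -2099824/175 + 556 = -2002524/175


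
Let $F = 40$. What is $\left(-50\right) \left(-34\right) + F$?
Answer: $1740$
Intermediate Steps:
$\left(-50\right) \left(-34\right) + F = \left(-50\right) \left(-34\right) + 40 = 1700 + 40 = 1740$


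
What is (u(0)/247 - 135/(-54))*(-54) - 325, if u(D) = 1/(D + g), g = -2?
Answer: -113593/247 ≈ -459.89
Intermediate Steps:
u(D) = 1/(-2 + D) (u(D) = 1/(D - 2) = 1/(-2 + D))
(u(0)/247 - 135/(-54))*(-54) - 325 = (1/((-2 + 0)*247) - 135/(-54))*(-54) - 325 = ((1/247)/(-2) - 135*(-1/54))*(-54) - 325 = (-½*1/247 + 5/2)*(-54) - 325 = (-1/494 + 5/2)*(-54) - 325 = (617/247)*(-54) - 325 = -33318/247 - 325 = -113593/247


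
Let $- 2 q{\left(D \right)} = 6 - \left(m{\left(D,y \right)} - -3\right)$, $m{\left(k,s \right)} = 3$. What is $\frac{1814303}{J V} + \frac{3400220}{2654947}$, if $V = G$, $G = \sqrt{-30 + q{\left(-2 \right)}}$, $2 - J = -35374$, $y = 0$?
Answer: $\frac{3400220}{2654947} - \frac{1814303 i \sqrt{30}}{1061280} \approx 1.2807 - 9.3636 i$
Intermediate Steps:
$J = 35376$ ($J = 2 - -35374 = 2 + 35374 = 35376$)
$q{\left(D \right)} = 0$ ($q{\left(D \right)} = - \frac{6 - \left(3 - -3\right)}{2} = - \frac{6 - \left(3 + 3\right)}{2} = - \frac{6 - 6}{2} = \left(- \frac{1}{2}\right) 0 = 0$)
$G = i \sqrt{30}$ ($G = \sqrt{-30 + 0} = \sqrt{-30} = i \sqrt{30} \approx 5.4772 i$)
$V = i \sqrt{30} \approx 5.4772 i$
$\frac{1814303}{J V} + \frac{3400220}{2654947} = \frac{1814303}{35376 i \sqrt{30}} + \frac{3400220}{2654947} = \frac{1814303}{35376 i \sqrt{30}} + 3400220 \cdot \frac{1}{2654947} = 1814303 \left(- \frac{i \sqrt{30}}{1061280}\right) + \frac{3400220}{2654947} = - \frac{1814303 i \sqrt{30}}{1061280} + \frac{3400220}{2654947} = \frac{3400220}{2654947} - \frac{1814303 i \sqrt{30}}{1061280}$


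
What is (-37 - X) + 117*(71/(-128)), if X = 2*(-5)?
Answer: -11763/128 ≈ -91.898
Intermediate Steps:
X = -10
(-37 - X) + 117*(71/(-128)) = (-37 - 1*(-10)) + 117*(71/(-128)) = (-37 + 10) + 117*(71*(-1/128)) = -27 + 117*(-71/128) = -27 - 8307/128 = -11763/128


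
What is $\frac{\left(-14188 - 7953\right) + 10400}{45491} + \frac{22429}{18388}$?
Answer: $\frac{804424131}{836488508} \approx 0.96167$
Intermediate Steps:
$\frac{\left(-14188 - 7953\right) + 10400}{45491} + \frac{22429}{18388} = \left(-22141 + 10400\right) \frac{1}{45491} + 22429 \cdot \frac{1}{18388} = \left(-11741\right) \frac{1}{45491} + \frac{22429}{18388} = - \frac{11741}{45491} + \frac{22429}{18388} = \frac{804424131}{836488508}$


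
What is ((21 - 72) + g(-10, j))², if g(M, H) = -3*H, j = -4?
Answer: 1521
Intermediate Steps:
((21 - 72) + g(-10, j))² = ((21 - 72) - 3*(-4))² = (-51 + 12)² = (-39)² = 1521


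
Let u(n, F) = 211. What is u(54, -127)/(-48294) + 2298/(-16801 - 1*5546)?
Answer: -12854981/119914002 ≈ -0.10720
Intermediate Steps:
u(54, -127)/(-48294) + 2298/(-16801 - 1*5546) = 211/(-48294) + 2298/(-16801 - 1*5546) = 211*(-1/48294) + 2298/(-16801 - 5546) = -211/48294 + 2298/(-22347) = -211/48294 + 2298*(-1/22347) = -211/48294 - 766/7449 = -12854981/119914002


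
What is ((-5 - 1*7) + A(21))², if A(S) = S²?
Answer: 184041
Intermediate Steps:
((-5 - 1*7) + A(21))² = ((-5 - 1*7) + 21²)² = ((-5 - 7) + 441)² = (-12 + 441)² = 429² = 184041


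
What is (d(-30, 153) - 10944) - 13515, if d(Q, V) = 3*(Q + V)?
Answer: -24090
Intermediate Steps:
d(Q, V) = 3*Q + 3*V
(d(-30, 153) - 10944) - 13515 = ((3*(-30) + 3*153) - 10944) - 13515 = ((-90 + 459) - 10944) - 13515 = (369 - 10944) - 13515 = -10575 - 13515 = -24090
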